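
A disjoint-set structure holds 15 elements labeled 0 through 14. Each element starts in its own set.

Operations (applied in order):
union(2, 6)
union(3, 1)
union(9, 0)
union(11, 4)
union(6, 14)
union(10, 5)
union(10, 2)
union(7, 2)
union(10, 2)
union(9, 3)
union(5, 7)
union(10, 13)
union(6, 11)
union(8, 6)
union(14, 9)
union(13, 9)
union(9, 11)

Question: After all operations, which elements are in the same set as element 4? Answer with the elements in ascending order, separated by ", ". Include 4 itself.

Step 1: union(2, 6) -> merged; set of 2 now {2, 6}
Step 2: union(3, 1) -> merged; set of 3 now {1, 3}
Step 3: union(9, 0) -> merged; set of 9 now {0, 9}
Step 4: union(11, 4) -> merged; set of 11 now {4, 11}
Step 5: union(6, 14) -> merged; set of 6 now {2, 6, 14}
Step 6: union(10, 5) -> merged; set of 10 now {5, 10}
Step 7: union(10, 2) -> merged; set of 10 now {2, 5, 6, 10, 14}
Step 8: union(7, 2) -> merged; set of 7 now {2, 5, 6, 7, 10, 14}
Step 9: union(10, 2) -> already same set; set of 10 now {2, 5, 6, 7, 10, 14}
Step 10: union(9, 3) -> merged; set of 9 now {0, 1, 3, 9}
Step 11: union(5, 7) -> already same set; set of 5 now {2, 5, 6, 7, 10, 14}
Step 12: union(10, 13) -> merged; set of 10 now {2, 5, 6, 7, 10, 13, 14}
Step 13: union(6, 11) -> merged; set of 6 now {2, 4, 5, 6, 7, 10, 11, 13, 14}
Step 14: union(8, 6) -> merged; set of 8 now {2, 4, 5, 6, 7, 8, 10, 11, 13, 14}
Step 15: union(14, 9) -> merged; set of 14 now {0, 1, 2, 3, 4, 5, 6, 7, 8, 9, 10, 11, 13, 14}
Step 16: union(13, 9) -> already same set; set of 13 now {0, 1, 2, 3, 4, 5, 6, 7, 8, 9, 10, 11, 13, 14}
Step 17: union(9, 11) -> already same set; set of 9 now {0, 1, 2, 3, 4, 5, 6, 7, 8, 9, 10, 11, 13, 14}
Component of 4: {0, 1, 2, 3, 4, 5, 6, 7, 8, 9, 10, 11, 13, 14}

Answer: 0, 1, 2, 3, 4, 5, 6, 7, 8, 9, 10, 11, 13, 14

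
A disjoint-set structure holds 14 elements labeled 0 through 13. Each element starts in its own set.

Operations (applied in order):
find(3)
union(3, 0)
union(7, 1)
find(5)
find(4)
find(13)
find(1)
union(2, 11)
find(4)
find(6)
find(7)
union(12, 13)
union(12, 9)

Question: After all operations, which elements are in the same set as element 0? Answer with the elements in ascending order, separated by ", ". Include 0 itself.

Answer: 0, 3

Derivation:
Step 1: find(3) -> no change; set of 3 is {3}
Step 2: union(3, 0) -> merged; set of 3 now {0, 3}
Step 3: union(7, 1) -> merged; set of 7 now {1, 7}
Step 4: find(5) -> no change; set of 5 is {5}
Step 5: find(4) -> no change; set of 4 is {4}
Step 6: find(13) -> no change; set of 13 is {13}
Step 7: find(1) -> no change; set of 1 is {1, 7}
Step 8: union(2, 11) -> merged; set of 2 now {2, 11}
Step 9: find(4) -> no change; set of 4 is {4}
Step 10: find(6) -> no change; set of 6 is {6}
Step 11: find(7) -> no change; set of 7 is {1, 7}
Step 12: union(12, 13) -> merged; set of 12 now {12, 13}
Step 13: union(12, 9) -> merged; set of 12 now {9, 12, 13}
Component of 0: {0, 3}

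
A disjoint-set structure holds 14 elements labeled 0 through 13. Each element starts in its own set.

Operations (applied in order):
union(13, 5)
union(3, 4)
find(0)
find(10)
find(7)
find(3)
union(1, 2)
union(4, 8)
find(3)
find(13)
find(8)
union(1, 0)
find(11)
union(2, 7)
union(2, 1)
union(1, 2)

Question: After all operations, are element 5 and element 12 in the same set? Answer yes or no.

Step 1: union(13, 5) -> merged; set of 13 now {5, 13}
Step 2: union(3, 4) -> merged; set of 3 now {3, 4}
Step 3: find(0) -> no change; set of 0 is {0}
Step 4: find(10) -> no change; set of 10 is {10}
Step 5: find(7) -> no change; set of 7 is {7}
Step 6: find(3) -> no change; set of 3 is {3, 4}
Step 7: union(1, 2) -> merged; set of 1 now {1, 2}
Step 8: union(4, 8) -> merged; set of 4 now {3, 4, 8}
Step 9: find(3) -> no change; set of 3 is {3, 4, 8}
Step 10: find(13) -> no change; set of 13 is {5, 13}
Step 11: find(8) -> no change; set of 8 is {3, 4, 8}
Step 12: union(1, 0) -> merged; set of 1 now {0, 1, 2}
Step 13: find(11) -> no change; set of 11 is {11}
Step 14: union(2, 7) -> merged; set of 2 now {0, 1, 2, 7}
Step 15: union(2, 1) -> already same set; set of 2 now {0, 1, 2, 7}
Step 16: union(1, 2) -> already same set; set of 1 now {0, 1, 2, 7}
Set of 5: {5, 13}; 12 is not a member.

Answer: no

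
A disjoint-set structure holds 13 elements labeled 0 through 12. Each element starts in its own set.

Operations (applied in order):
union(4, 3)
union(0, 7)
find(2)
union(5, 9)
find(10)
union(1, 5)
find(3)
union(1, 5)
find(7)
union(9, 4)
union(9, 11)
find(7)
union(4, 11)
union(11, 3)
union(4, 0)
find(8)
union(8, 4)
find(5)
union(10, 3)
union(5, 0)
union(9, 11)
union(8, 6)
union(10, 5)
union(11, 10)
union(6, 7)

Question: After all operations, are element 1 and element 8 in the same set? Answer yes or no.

Step 1: union(4, 3) -> merged; set of 4 now {3, 4}
Step 2: union(0, 7) -> merged; set of 0 now {0, 7}
Step 3: find(2) -> no change; set of 2 is {2}
Step 4: union(5, 9) -> merged; set of 5 now {5, 9}
Step 5: find(10) -> no change; set of 10 is {10}
Step 6: union(1, 5) -> merged; set of 1 now {1, 5, 9}
Step 7: find(3) -> no change; set of 3 is {3, 4}
Step 8: union(1, 5) -> already same set; set of 1 now {1, 5, 9}
Step 9: find(7) -> no change; set of 7 is {0, 7}
Step 10: union(9, 4) -> merged; set of 9 now {1, 3, 4, 5, 9}
Step 11: union(9, 11) -> merged; set of 9 now {1, 3, 4, 5, 9, 11}
Step 12: find(7) -> no change; set of 7 is {0, 7}
Step 13: union(4, 11) -> already same set; set of 4 now {1, 3, 4, 5, 9, 11}
Step 14: union(11, 3) -> already same set; set of 11 now {1, 3, 4, 5, 9, 11}
Step 15: union(4, 0) -> merged; set of 4 now {0, 1, 3, 4, 5, 7, 9, 11}
Step 16: find(8) -> no change; set of 8 is {8}
Step 17: union(8, 4) -> merged; set of 8 now {0, 1, 3, 4, 5, 7, 8, 9, 11}
Step 18: find(5) -> no change; set of 5 is {0, 1, 3, 4, 5, 7, 8, 9, 11}
Step 19: union(10, 3) -> merged; set of 10 now {0, 1, 3, 4, 5, 7, 8, 9, 10, 11}
Step 20: union(5, 0) -> already same set; set of 5 now {0, 1, 3, 4, 5, 7, 8, 9, 10, 11}
Step 21: union(9, 11) -> already same set; set of 9 now {0, 1, 3, 4, 5, 7, 8, 9, 10, 11}
Step 22: union(8, 6) -> merged; set of 8 now {0, 1, 3, 4, 5, 6, 7, 8, 9, 10, 11}
Step 23: union(10, 5) -> already same set; set of 10 now {0, 1, 3, 4, 5, 6, 7, 8, 9, 10, 11}
Step 24: union(11, 10) -> already same set; set of 11 now {0, 1, 3, 4, 5, 6, 7, 8, 9, 10, 11}
Step 25: union(6, 7) -> already same set; set of 6 now {0, 1, 3, 4, 5, 6, 7, 8, 9, 10, 11}
Set of 1: {0, 1, 3, 4, 5, 6, 7, 8, 9, 10, 11}; 8 is a member.

Answer: yes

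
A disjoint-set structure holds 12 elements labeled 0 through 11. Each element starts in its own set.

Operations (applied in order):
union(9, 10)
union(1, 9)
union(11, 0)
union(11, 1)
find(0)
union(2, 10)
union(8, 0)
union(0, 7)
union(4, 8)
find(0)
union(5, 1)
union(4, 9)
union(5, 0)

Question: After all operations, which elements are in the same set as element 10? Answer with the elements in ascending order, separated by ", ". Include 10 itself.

Answer: 0, 1, 2, 4, 5, 7, 8, 9, 10, 11

Derivation:
Step 1: union(9, 10) -> merged; set of 9 now {9, 10}
Step 2: union(1, 9) -> merged; set of 1 now {1, 9, 10}
Step 3: union(11, 0) -> merged; set of 11 now {0, 11}
Step 4: union(11, 1) -> merged; set of 11 now {0, 1, 9, 10, 11}
Step 5: find(0) -> no change; set of 0 is {0, 1, 9, 10, 11}
Step 6: union(2, 10) -> merged; set of 2 now {0, 1, 2, 9, 10, 11}
Step 7: union(8, 0) -> merged; set of 8 now {0, 1, 2, 8, 9, 10, 11}
Step 8: union(0, 7) -> merged; set of 0 now {0, 1, 2, 7, 8, 9, 10, 11}
Step 9: union(4, 8) -> merged; set of 4 now {0, 1, 2, 4, 7, 8, 9, 10, 11}
Step 10: find(0) -> no change; set of 0 is {0, 1, 2, 4, 7, 8, 9, 10, 11}
Step 11: union(5, 1) -> merged; set of 5 now {0, 1, 2, 4, 5, 7, 8, 9, 10, 11}
Step 12: union(4, 9) -> already same set; set of 4 now {0, 1, 2, 4, 5, 7, 8, 9, 10, 11}
Step 13: union(5, 0) -> already same set; set of 5 now {0, 1, 2, 4, 5, 7, 8, 9, 10, 11}
Component of 10: {0, 1, 2, 4, 5, 7, 8, 9, 10, 11}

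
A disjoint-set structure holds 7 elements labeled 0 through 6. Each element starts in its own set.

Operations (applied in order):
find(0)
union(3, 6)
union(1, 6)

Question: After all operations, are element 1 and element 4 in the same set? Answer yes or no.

Answer: no

Derivation:
Step 1: find(0) -> no change; set of 0 is {0}
Step 2: union(3, 6) -> merged; set of 3 now {3, 6}
Step 3: union(1, 6) -> merged; set of 1 now {1, 3, 6}
Set of 1: {1, 3, 6}; 4 is not a member.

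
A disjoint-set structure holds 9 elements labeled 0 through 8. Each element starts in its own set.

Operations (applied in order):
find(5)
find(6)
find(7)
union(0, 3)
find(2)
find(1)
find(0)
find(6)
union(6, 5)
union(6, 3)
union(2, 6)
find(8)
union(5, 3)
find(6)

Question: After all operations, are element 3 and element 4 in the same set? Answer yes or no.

Step 1: find(5) -> no change; set of 5 is {5}
Step 2: find(6) -> no change; set of 6 is {6}
Step 3: find(7) -> no change; set of 7 is {7}
Step 4: union(0, 3) -> merged; set of 0 now {0, 3}
Step 5: find(2) -> no change; set of 2 is {2}
Step 6: find(1) -> no change; set of 1 is {1}
Step 7: find(0) -> no change; set of 0 is {0, 3}
Step 8: find(6) -> no change; set of 6 is {6}
Step 9: union(6, 5) -> merged; set of 6 now {5, 6}
Step 10: union(6, 3) -> merged; set of 6 now {0, 3, 5, 6}
Step 11: union(2, 6) -> merged; set of 2 now {0, 2, 3, 5, 6}
Step 12: find(8) -> no change; set of 8 is {8}
Step 13: union(5, 3) -> already same set; set of 5 now {0, 2, 3, 5, 6}
Step 14: find(6) -> no change; set of 6 is {0, 2, 3, 5, 6}
Set of 3: {0, 2, 3, 5, 6}; 4 is not a member.

Answer: no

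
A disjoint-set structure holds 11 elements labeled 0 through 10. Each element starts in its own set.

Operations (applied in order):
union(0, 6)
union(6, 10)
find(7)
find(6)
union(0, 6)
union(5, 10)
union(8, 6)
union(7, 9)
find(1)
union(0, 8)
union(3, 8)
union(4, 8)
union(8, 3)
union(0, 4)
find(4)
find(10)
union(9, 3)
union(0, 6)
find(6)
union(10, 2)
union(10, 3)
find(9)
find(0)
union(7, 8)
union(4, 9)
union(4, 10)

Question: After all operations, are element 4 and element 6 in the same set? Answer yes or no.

Step 1: union(0, 6) -> merged; set of 0 now {0, 6}
Step 2: union(6, 10) -> merged; set of 6 now {0, 6, 10}
Step 3: find(7) -> no change; set of 7 is {7}
Step 4: find(6) -> no change; set of 6 is {0, 6, 10}
Step 5: union(0, 6) -> already same set; set of 0 now {0, 6, 10}
Step 6: union(5, 10) -> merged; set of 5 now {0, 5, 6, 10}
Step 7: union(8, 6) -> merged; set of 8 now {0, 5, 6, 8, 10}
Step 8: union(7, 9) -> merged; set of 7 now {7, 9}
Step 9: find(1) -> no change; set of 1 is {1}
Step 10: union(0, 8) -> already same set; set of 0 now {0, 5, 6, 8, 10}
Step 11: union(3, 8) -> merged; set of 3 now {0, 3, 5, 6, 8, 10}
Step 12: union(4, 8) -> merged; set of 4 now {0, 3, 4, 5, 6, 8, 10}
Step 13: union(8, 3) -> already same set; set of 8 now {0, 3, 4, 5, 6, 8, 10}
Step 14: union(0, 4) -> already same set; set of 0 now {0, 3, 4, 5, 6, 8, 10}
Step 15: find(4) -> no change; set of 4 is {0, 3, 4, 5, 6, 8, 10}
Step 16: find(10) -> no change; set of 10 is {0, 3, 4, 5, 6, 8, 10}
Step 17: union(9, 3) -> merged; set of 9 now {0, 3, 4, 5, 6, 7, 8, 9, 10}
Step 18: union(0, 6) -> already same set; set of 0 now {0, 3, 4, 5, 6, 7, 8, 9, 10}
Step 19: find(6) -> no change; set of 6 is {0, 3, 4, 5, 6, 7, 8, 9, 10}
Step 20: union(10, 2) -> merged; set of 10 now {0, 2, 3, 4, 5, 6, 7, 8, 9, 10}
Step 21: union(10, 3) -> already same set; set of 10 now {0, 2, 3, 4, 5, 6, 7, 8, 9, 10}
Step 22: find(9) -> no change; set of 9 is {0, 2, 3, 4, 5, 6, 7, 8, 9, 10}
Step 23: find(0) -> no change; set of 0 is {0, 2, 3, 4, 5, 6, 7, 8, 9, 10}
Step 24: union(7, 8) -> already same set; set of 7 now {0, 2, 3, 4, 5, 6, 7, 8, 9, 10}
Step 25: union(4, 9) -> already same set; set of 4 now {0, 2, 3, 4, 5, 6, 7, 8, 9, 10}
Step 26: union(4, 10) -> already same set; set of 4 now {0, 2, 3, 4, 5, 6, 7, 8, 9, 10}
Set of 4: {0, 2, 3, 4, 5, 6, 7, 8, 9, 10}; 6 is a member.

Answer: yes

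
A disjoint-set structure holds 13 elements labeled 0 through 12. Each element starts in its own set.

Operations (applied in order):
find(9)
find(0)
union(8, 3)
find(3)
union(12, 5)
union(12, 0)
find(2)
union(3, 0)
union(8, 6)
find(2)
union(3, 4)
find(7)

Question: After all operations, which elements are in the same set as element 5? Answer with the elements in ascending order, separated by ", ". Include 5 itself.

Step 1: find(9) -> no change; set of 9 is {9}
Step 2: find(0) -> no change; set of 0 is {0}
Step 3: union(8, 3) -> merged; set of 8 now {3, 8}
Step 4: find(3) -> no change; set of 3 is {3, 8}
Step 5: union(12, 5) -> merged; set of 12 now {5, 12}
Step 6: union(12, 0) -> merged; set of 12 now {0, 5, 12}
Step 7: find(2) -> no change; set of 2 is {2}
Step 8: union(3, 0) -> merged; set of 3 now {0, 3, 5, 8, 12}
Step 9: union(8, 6) -> merged; set of 8 now {0, 3, 5, 6, 8, 12}
Step 10: find(2) -> no change; set of 2 is {2}
Step 11: union(3, 4) -> merged; set of 3 now {0, 3, 4, 5, 6, 8, 12}
Step 12: find(7) -> no change; set of 7 is {7}
Component of 5: {0, 3, 4, 5, 6, 8, 12}

Answer: 0, 3, 4, 5, 6, 8, 12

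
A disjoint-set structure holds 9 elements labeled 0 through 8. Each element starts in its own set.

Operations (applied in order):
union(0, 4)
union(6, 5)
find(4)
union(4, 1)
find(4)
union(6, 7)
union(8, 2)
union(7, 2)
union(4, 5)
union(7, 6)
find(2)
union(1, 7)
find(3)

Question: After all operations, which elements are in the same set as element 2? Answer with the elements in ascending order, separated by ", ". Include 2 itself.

Answer: 0, 1, 2, 4, 5, 6, 7, 8

Derivation:
Step 1: union(0, 4) -> merged; set of 0 now {0, 4}
Step 2: union(6, 5) -> merged; set of 6 now {5, 6}
Step 3: find(4) -> no change; set of 4 is {0, 4}
Step 4: union(4, 1) -> merged; set of 4 now {0, 1, 4}
Step 5: find(4) -> no change; set of 4 is {0, 1, 4}
Step 6: union(6, 7) -> merged; set of 6 now {5, 6, 7}
Step 7: union(8, 2) -> merged; set of 8 now {2, 8}
Step 8: union(7, 2) -> merged; set of 7 now {2, 5, 6, 7, 8}
Step 9: union(4, 5) -> merged; set of 4 now {0, 1, 2, 4, 5, 6, 7, 8}
Step 10: union(7, 6) -> already same set; set of 7 now {0, 1, 2, 4, 5, 6, 7, 8}
Step 11: find(2) -> no change; set of 2 is {0, 1, 2, 4, 5, 6, 7, 8}
Step 12: union(1, 7) -> already same set; set of 1 now {0, 1, 2, 4, 5, 6, 7, 8}
Step 13: find(3) -> no change; set of 3 is {3}
Component of 2: {0, 1, 2, 4, 5, 6, 7, 8}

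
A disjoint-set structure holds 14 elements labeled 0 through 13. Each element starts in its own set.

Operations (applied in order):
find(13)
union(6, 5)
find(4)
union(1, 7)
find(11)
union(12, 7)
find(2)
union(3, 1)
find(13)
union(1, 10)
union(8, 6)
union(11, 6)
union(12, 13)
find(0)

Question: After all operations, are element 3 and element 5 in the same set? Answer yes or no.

Answer: no

Derivation:
Step 1: find(13) -> no change; set of 13 is {13}
Step 2: union(6, 5) -> merged; set of 6 now {5, 6}
Step 3: find(4) -> no change; set of 4 is {4}
Step 4: union(1, 7) -> merged; set of 1 now {1, 7}
Step 5: find(11) -> no change; set of 11 is {11}
Step 6: union(12, 7) -> merged; set of 12 now {1, 7, 12}
Step 7: find(2) -> no change; set of 2 is {2}
Step 8: union(3, 1) -> merged; set of 3 now {1, 3, 7, 12}
Step 9: find(13) -> no change; set of 13 is {13}
Step 10: union(1, 10) -> merged; set of 1 now {1, 3, 7, 10, 12}
Step 11: union(8, 6) -> merged; set of 8 now {5, 6, 8}
Step 12: union(11, 6) -> merged; set of 11 now {5, 6, 8, 11}
Step 13: union(12, 13) -> merged; set of 12 now {1, 3, 7, 10, 12, 13}
Step 14: find(0) -> no change; set of 0 is {0}
Set of 3: {1, 3, 7, 10, 12, 13}; 5 is not a member.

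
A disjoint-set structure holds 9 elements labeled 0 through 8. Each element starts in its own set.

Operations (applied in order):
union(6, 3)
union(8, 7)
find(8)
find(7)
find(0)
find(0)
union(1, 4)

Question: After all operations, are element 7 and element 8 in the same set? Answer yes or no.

Step 1: union(6, 3) -> merged; set of 6 now {3, 6}
Step 2: union(8, 7) -> merged; set of 8 now {7, 8}
Step 3: find(8) -> no change; set of 8 is {7, 8}
Step 4: find(7) -> no change; set of 7 is {7, 8}
Step 5: find(0) -> no change; set of 0 is {0}
Step 6: find(0) -> no change; set of 0 is {0}
Step 7: union(1, 4) -> merged; set of 1 now {1, 4}
Set of 7: {7, 8}; 8 is a member.

Answer: yes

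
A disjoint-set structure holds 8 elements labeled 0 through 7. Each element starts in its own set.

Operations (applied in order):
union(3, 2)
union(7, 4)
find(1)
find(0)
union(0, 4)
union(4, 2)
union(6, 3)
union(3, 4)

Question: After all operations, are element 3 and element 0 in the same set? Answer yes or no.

Step 1: union(3, 2) -> merged; set of 3 now {2, 3}
Step 2: union(7, 4) -> merged; set of 7 now {4, 7}
Step 3: find(1) -> no change; set of 1 is {1}
Step 4: find(0) -> no change; set of 0 is {0}
Step 5: union(0, 4) -> merged; set of 0 now {0, 4, 7}
Step 6: union(4, 2) -> merged; set of 4 now {0, 2, 3, 4, 7}
Step 7: union(6, 3) -> merged; set of 6 now {0, 2, 3, 4, 6, 7}
Step 8: union(3, 4) -> already same set; set of 3 now {0, 2, 3, 4, 6, 7}
Set of 3: {0, 2, 3, 4, 6, 7}; 0 is a member.

Answer: yes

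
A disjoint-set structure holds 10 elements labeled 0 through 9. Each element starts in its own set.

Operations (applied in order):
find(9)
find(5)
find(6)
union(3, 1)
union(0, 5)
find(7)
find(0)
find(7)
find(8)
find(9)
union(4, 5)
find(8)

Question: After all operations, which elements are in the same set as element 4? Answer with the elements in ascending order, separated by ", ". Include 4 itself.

Answer: 0, 4, 5

Derivation:
Step 1: find(9) -> no change; set of 9 is {9}
Step 2: find(5) -> no change; set of 5 is {5}
Step 3: find(6) -> no change; set of 6 is {6}
Step 4: union(3, 1) -> merged; set of 3 now {1, 3}
Step 5: union(0, 5) -> merged; set of 0 now {0, 5}
Step 6: find(7) -> no change; set of 7 is {7}
Step 7: find(0) -> no change; set of 0 is {0, 5}
Step 8: find(7) -> no change; set of 7 is {7}
Step 9: find(8) -> no change; set of 8 is {8}
Step 10: find(9) -> no change; set of 9 is {9}
Step 11: union(4, 5) -> merged; set of 4 now {0, 4, 5}
Step 12: find(8) -> no change; set of 8 is {8}
Component of 4: {0, 4, 5}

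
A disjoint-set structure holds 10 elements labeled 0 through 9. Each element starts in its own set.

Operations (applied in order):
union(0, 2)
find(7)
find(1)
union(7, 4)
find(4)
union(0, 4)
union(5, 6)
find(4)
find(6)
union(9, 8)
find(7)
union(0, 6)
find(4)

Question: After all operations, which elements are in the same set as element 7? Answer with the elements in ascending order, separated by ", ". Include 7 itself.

Step 1: union(0, 2) -> merged; set of 0 now {0, 2}
Step 2: find(7) -> no change; set of 7 is {7}
Step 3: find(1) -> no change; set of 1 is {1}
Step 4: union(7, 4) -> merged; set of 7 now {4, 7}
Step 5: find(4) -> no change; set of 4 is {4, 7}
Step 6: union(0, 4) -> merged; set of 0 now {0, 2, 4, 7}
Step 7: union(5, 6) -> merged; set of 5 now {5, 6}
Step 8: find(4) -> no change; set of 4 is {0, 2, 4, 7}
Step 9: find(6) -> no change; set of 6 is {5, 6}
Step 10: union(9, 8) -> merged; set of 9 now {8, 9}
Step 11: find(7) -> no change; set of 7 is {0, 2, 4, 7}
Step 12: union(0, 6) -> merged; set of 0 now {0, 2, 4, 5, 6, 7}
Step 13: find(4) -> no change; set of 4 is {0, 2, 4, 5, 6, 7}
Component of 7: {0, 2, 4, 5, 6, 7}

Answer: 0, 2, 4, 5, 6, 7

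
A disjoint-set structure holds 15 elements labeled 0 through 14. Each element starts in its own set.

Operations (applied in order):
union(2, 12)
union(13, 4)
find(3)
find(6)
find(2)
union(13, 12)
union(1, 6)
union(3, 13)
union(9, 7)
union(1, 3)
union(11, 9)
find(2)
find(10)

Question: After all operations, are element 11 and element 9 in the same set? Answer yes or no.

Step 1: union(2, 12) -> merged; set of 2 now {2, 12}
Step 2: union(13, 4) -> merged; set of 13 now {4, 13}
Step 3: find(3) -> no change; set of 3 is {3}
Step 4: find(6) -> no change; set of 6 is {6}
Step 5: find(2) -> no change; set of 2 is {2, 12}
Step 6: union(13, 12) -> merged; set of 13 now {2, 4, 12, 13}
Step 7: union(1, 6) -> merged; set of 1 now {1, 6}
Step 8: union(3, 13) -> merged; set of 3 now {2, 3, 4, 12, 13}
Step 9: union(9, 7) -> merged; set of 9 now {7, 9}
Step 10: union(1, 3) -> merged; set of 1 now {1, 2, 3, 4, 6, 12, 13}
Step 11: union(11, 9) -> merged; set of 11 now {7, 9, 11}
Step 12: find(2) -> no change; set of 2 is {1, 2, 3, 4, 6, 12, 13}
Step 13: find(10) -> no change; set of 10 is {10}
Set of 11: {7, 9, 11}; 9 is a member.

Answer: yes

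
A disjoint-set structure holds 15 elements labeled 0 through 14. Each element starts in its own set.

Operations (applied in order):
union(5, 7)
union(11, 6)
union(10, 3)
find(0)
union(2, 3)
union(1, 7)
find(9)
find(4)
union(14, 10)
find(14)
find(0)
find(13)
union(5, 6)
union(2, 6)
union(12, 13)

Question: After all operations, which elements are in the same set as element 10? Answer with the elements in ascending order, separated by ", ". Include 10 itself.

Step 1: union(5, 7) -> merged; set of 5 now {5, 7}
Step 2: union(11, 6) -> merged; set of 11 now {6, 11}
Step 3: union(10, 3) -> merged; set of 10 now {3, 10}
Step 4: find(0) -> no change; set of 0 is {0}
Step 5: union(2, 3) -> merged; set of 2 now {2, 3, 10}
Step 6: union(1, 7) -> merged; set of 1 now {1, 5, 7}
Step 7: find(9) -> no change; set of 9 is {9}
Step 8: find(4) -> no change; set of 4 is {4}
Step 9: union(14, 10) -> merged; set of 14 now {2, 3, 10, 14}
Step 10: find(14) -> no change; set of 14 is {2, 3, 10, 14}
Step 11: find(0) -> no change; set of 0 is {0}
Step 12: find(13) -> no change; set of 13 is {13}
Step 13: union(5, 6) -> merged; set of 5 now {1, 5, 6, 7, 11}
Step 14: union(2, 6) -> merged; set of 2 now {1, 2, 3, 5, 6, 7, 10, 11, 14}
Step 15: union(12, 13) -> merged; set of 12 now {12, 13}
Component of 10: {1, 2, 3, 5, 6, 7, 10, 11, 14}

Answer: 1, 2, 3, 5, 6, 7, 10, 11, 14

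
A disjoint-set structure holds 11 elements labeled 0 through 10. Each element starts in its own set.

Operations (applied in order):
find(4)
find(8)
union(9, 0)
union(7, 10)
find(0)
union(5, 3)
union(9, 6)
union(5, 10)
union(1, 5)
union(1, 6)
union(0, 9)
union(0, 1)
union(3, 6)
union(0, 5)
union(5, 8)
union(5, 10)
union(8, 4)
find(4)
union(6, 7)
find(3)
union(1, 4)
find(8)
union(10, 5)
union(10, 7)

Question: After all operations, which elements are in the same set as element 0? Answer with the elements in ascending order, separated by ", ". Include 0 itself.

Answer: 0, 1, 3, 4, 5, 6, 7, 8, 9, 10

Derivation:
Step 1: find(4) -> no change; set of 4 is {4}
Step 2: find(8) -> no change; set of 8 is {8}
Step 3: union(9, 0) -> merged; set of 9 now {0, 9}
Step 4: union(7, 10) -> merged; set of 7 now {7, 10}
Step 5: find(0) -> no change; set of 0 is {0, 9}
Step 6: union(5, 3) -> merged; set of 5 now {3, 5}
Step 7: union(9, 6) -> merged; set of 9 now {0, 6, 9}
Step 8: union(5, 10) -> merged; set of 5 now {3, 5, 7, 10}
Step 9: union(1, 5) -> merged; set of 1 now {1, 3, 5, 7, 10}
Step 10: union(1, 6) -> merged; set of 1 now {0, 1, 3, 5, 6, 7, 9, 10}
Step 11: union(0, 9) -> already same set; set of 0 now {0, 1, 3, 5, 6, 7, 9, 10}
Step 12: union(0, 1) -> already same set; set of 0 now {0, 1, 3, 5, 6, 7, 9, 10}
Step 13: union(3, 6) -> already same set; set of 3 now {0, 1, 3, 5, 6, 7, 9, 10}
Step 14: union(0, 5) -> already same set; set of 0 now {0, 1, 3, 5, 6, 7, 9, 10}
Step 15: union(5, 8) -> merged; set of 5 now {0, 1, 3, 5, 6, 7, 8, 9, 10}
Step 16: union(5, 10) -> already same set; set of 5 now {0, 1, 3, 5, 6, 7, 8, 9, 10}
Step 17: union(8, 4) -> merged; set of 8 now {0, 1, 3, 4, 5, 6, 7, 8, 9, 10}
Step 18: find(4) -> no change; set of 4 is {0, 1, 3, 4, 5, 6, 7, 8, 9, 10}
Step 19: union(6, 7) -> already same set; set of 6 now {0, 1, 3, 4, 5, 6, 7, 8, 9, 10}
Step 20: find(3) -> no change; set of 3 is {0, 1, 3, 4, 5, 6, 7, 8, 9, 10}
Step 21: union(1, 4) -> already same set; set of 1 now {0, 1, 3, 4, 5, 6, 7, 8, 9, 10}
Step 22: find(8) -> no change; set of 8 is {0, 1, 3, 4, 5, 6, 7, 8, 9, 10}
Step 23: union(10, 5) -> already same set; set of 10 now {0, 1, 3, 4, 5, 6, 7, 8, 9, 10}
Step 24: union(10, 7) -> already same set; set of 10 now {0, 1, 3, 4, 5, 6, 7, 8, 9, 10}
Component of 0: {0, 1, 3, 4, 5, 6, 7, 8, 9, 10}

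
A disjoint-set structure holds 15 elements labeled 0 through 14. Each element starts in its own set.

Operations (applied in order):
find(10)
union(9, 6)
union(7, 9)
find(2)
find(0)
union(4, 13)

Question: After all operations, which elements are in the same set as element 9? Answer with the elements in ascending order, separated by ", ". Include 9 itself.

Step 1: find(10) -> no change; set of 10 is {10}
Step 2: union(9, 6) -> merged; set of 9 now {6, 9}
Step 3: union(7, 9) -> merged; set of 7 now {6, 7, 9}
Step 4: find(2) -> no change; set of 2 is {2}
Step 5: find(0) -> no change; set of 0 is {0}
Step 6: union(4, 13) -> merged; set of 4 now {4, 13}
Component of 9: {6, 7, 9}

Answer: 6, 7, 9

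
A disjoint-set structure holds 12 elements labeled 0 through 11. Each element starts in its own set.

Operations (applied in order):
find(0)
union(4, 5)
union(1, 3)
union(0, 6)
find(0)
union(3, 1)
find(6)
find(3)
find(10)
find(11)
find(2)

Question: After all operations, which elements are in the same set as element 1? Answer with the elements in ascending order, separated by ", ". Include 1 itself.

Step 1: find(0) -> no change; set of 0 is {0}
Step 2: union(4, 5) -> merged; set of 4 now {4, 5}
Step 3: union(1, 3) -> merged; set of 1 now {1, 3}
Step 4: union(0, 6) -> merged; set of 0 now {0, 6}
Step 5: find(0) -> no change; set of 0 is {0, 6}
Step 6: union(3, 1) -> already same set; set of 3 now {1, 3}
Step 7: find(6) -> no change; set of 6 is {0, 6}
Step 8: find(3) -> no change; set of 3 is {1, 3}
Step 9: find(10) -> no change; set of 10 is {10}
Step 10: find(11) -> no change; set of 11 is {11}
Step 11: find(2) -> no change; set of 2 is {2}
Component of 1: {1, 3}

Answer: 1, 3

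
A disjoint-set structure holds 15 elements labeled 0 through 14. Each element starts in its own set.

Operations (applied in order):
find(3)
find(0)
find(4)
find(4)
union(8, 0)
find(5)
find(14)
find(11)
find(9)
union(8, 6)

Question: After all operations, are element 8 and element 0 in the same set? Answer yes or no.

Step 1: find(3) -> no change; set of 3 is {3}
Step 2: find(0) -> no change; set of 0 is {0}
Step 3: find(4) -> no change; set of 4 is {4}
Step 4: find(4) -> no change; set of 4 is {4}
Step 5: union(8, 0) -> merged; set of 8 now {0, 8}
Step 6: find(5) -> no change; set of 5 is {5}
Step 7: find(14) -> no change; set of 14 is {14}
Step 8: find(11) -> no change; set of 11 is {11}
Step 9: find(9) -> no change; set of 9 is {9}
Step 10: union(8, 6) -> merged; set of 8 now {0, 6, 8}
Set of 8: {0, 6, 8}; 0 is a member.

Answer: yes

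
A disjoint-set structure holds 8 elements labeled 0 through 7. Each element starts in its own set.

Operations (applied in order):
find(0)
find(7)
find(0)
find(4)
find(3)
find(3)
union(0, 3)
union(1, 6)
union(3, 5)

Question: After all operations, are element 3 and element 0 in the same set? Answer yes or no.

Answer: yes

Derivation:
Step 1: find(0) -> no change; set of 0 is {0}
Step 2: find(7) -> no change; set of 7 is {7}
Step 3: find(0) -> no change; set of 0 is {0}
Step 4: find(4) -> no change; set of 4 is {4}
Step 5: find(3) -> no change; set of 3 is {3}
Step 6: find(3) -> no change; set of 3 is {3}
Step 7: union(0, 3) -> merged; set of 0 now {0, 3}
Step 8: union(1, 6) -> merged; set of 1 now {1, 6}
Step 9: union(3, 5) -> merged; set of 3 now {0, 3, 5}
Set of 3: {0, 3, 5}; 0 is a member.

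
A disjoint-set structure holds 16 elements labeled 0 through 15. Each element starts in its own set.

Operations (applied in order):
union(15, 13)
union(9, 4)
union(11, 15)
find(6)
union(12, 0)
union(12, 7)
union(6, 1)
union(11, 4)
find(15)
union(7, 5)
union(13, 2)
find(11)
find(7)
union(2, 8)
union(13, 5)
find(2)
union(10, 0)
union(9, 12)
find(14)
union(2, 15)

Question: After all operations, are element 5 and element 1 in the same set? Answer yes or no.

Answer: no

Derivation:
Step 1: union(15, 13) -> merged; set of 15 now {13, 15}
Step 2: union(9, 4) -> merged; set of 9 now {4, 9}
Step 3: union(11, 15) -> merged; set of 11 now {11, 13, 15}
Step 4: find(6) -> no change; set of 6 is {6}
Step 5: union(12, 0) -> merged; set of 12 now {0, 12}
Step 6: union(12, 7) -> merged; set of 12 now {0, 7, 12}
Step 7: union(6, 1) -> merged; set of 6 now {1, 6}
Step 8: union(11, 4) -> merged; set of 11 now {4, 9, 11, 13, 15}
Step 9: find(15) -> no change; set of 15 is {4, 9, 11, 13, 15}
Step 10: union(7, 5) -> merged; set of 7 now {0, 5, 7, 12}
Step 11: union(13, 2) -> merged; set of 13 now {2, 4, 9, 11, 13, 15}
Step 12: find(11) -> no change; set of 11 is {2, 4, 9, 11, 13, 15}
Step 13: find(7) -> no change; set of 7 is {0, 5, 7, 12}
Step 14: union(2, 8) -> merged; set of 2 now {2, 4, 8, 9, 11, 13, 15}
Step 15: union(13, 5) -> merged; set of 13 now {0, 2, 4, 5, 7, 8, 9, 11, 12, 13, 15}
Step 16: find(2) -> no change; set of 2 is {0, 2, 4, 5, 7, 8, 9, 11, 12, 13, 15}
Step 17: union(10, 0) -> merged; set of 10 now {0, 2, 4, 5, 7, 8, 9, 10, 11, 12, 13, 15}
Step 18: union(9, 12) -> already same set; set of 9 now {0, 2, 4, 5, 7, 8, 9, 10, 11, 12, 13, 15}
Step 19: find(14) -> no change; set of 14 is {14}
Step 20: union(2, 15) -> already same set; set of 2 now {0, 2, 4, 5, 7, 8, 9, 10, 11, 12, 13, 15}
Set of 5: {0, 2, 4, 5, 7, 8, 9, 10, 11, 12, 13, 15}; 1 is not a member.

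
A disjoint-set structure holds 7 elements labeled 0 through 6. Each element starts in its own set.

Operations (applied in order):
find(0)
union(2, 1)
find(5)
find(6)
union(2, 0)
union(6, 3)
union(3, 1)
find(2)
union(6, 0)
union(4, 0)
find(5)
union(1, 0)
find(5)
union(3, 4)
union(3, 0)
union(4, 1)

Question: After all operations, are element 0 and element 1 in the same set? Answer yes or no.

Answer: yes

Derivation:
Step 1: find(0) -> no change; set of 0 is {0}
Step 2: union(2, 1) -> merged; set of 2 now {1, 2}
Step 3: find(5) -> no change; set of 5 is {5}
Step 4: find(6) -> no change; set of 6 is {6}
Step 5: union(2, 0) -> merged; set of 2 now {0, 1, 2}
Step 6: union(6, 3) -> merged; set of 6 now {3, 6}
Step 7: union(3, 1) -> merged; set of 3 now {0, 1, 2, 3, 6}
Step 8: find(2) -> no change; set of 2 is {0, 1, 2, 3, 6}
Step 9: union(6, 0) -> already same set; set of 6 now {0, 1, 2, 3, 6}
Step 10: union(4, 0) -> merged; set of 4 now {0, 1, 2, 3, 4, 6}
Step 11: find(5) -> no change; set of 5 is {5}
Step 12: union(1, 0) -> already same set; set of 1 now {0, 1, 2, 3, 4, 6}
Step 13: find(5) -> no change; set of 5 is {5}
Step 14: union(3, 4) -> already same set; set of 3 now {0, 1, 2, 3, 4, 6}
Step 15: union(3, 0) -> already same set; set of 3 now {0, 1, 2, 3, 4, 6}
Step 16: union(4, 1) -> already same set; set of 4 now {0, 1, 2, 3, 4, 6}
Set of 0: {0, 1, 2, 3, 4, 6}; 1 is a member.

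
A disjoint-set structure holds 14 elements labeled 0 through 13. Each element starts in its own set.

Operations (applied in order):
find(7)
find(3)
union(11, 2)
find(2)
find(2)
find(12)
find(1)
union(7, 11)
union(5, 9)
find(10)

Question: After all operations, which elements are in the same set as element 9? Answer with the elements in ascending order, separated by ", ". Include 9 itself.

Answer: 5, 9

Derivation:
Step 1: find(7) -> no change; set of 7 is {7}
Step 2: find(3) -> no change; set of 3 is {3}
Step 3: union(11, 2) -> merged; set of 11 now {2, 11}
Step 4: find(2) -> no change; set of 2 is {2, 11}
Step 5: find(2) -> no change; set of 2 is {2, 11}
Step 6: find(12) -> no change; set of 12 is {12}
Step 7: find(1) -> no change; set of 1 is {1}
Step 8: union(7, 11) -> merged; set of 7 now {2, 7, 11}
Step 9: union(5, 9) -> merged; set of 5 now {5, 9}
Step 10: find(10) -> no change; set of 10 is {10}
Component of 9: {5, 9}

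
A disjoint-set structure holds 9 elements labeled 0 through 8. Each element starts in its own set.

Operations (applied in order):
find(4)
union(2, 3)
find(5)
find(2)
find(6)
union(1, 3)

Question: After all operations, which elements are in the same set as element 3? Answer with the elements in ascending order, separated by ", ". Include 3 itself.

Step 1: find(4) -> no change; set of 4 is {4}
Step 2: union(2, 3) -> merged; set of 2 now {2, 3}
Step 3: find(5) -> no change; set of 5 is {5}
Step 4: find(2) -> no change; set of 2 is {2, 3}
Step 5: find(6) -> no change; set of 6 is {6}
Step 6: union(1, 3) -> merged; set of 1 now {1, 2, 3}
Component of 3: {1, 2, 3}

Answer: 1, 2, 3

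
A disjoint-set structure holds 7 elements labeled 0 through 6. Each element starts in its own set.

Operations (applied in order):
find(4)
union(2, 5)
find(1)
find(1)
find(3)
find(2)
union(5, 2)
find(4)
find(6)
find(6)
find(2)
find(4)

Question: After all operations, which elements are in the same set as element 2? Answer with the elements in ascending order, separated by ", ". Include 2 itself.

Answer: 2, 5

Derivation:
Step 1: find(4) -> no change; set of 4 is {4}
Step 2: union(2, 5) -> merged; set of 2 now {2, 5}
Step 3: find(1) -> no change; set of 1 is {1}
Step 4: find(1) -> no change; set of 1 is {1}
Step 5: find(3) -> no change; set of 3 is {3}
Step 6: find(2) -> no change; set of 2 is {2, 5}
Step 7: union(5, 2) -> already same set; set of 5 now {2, 5}
Step 8: find(4) -> no change; set of 4 is {4}
Step 9: find(6) -> no change; set of 6 is {6}
Step 10: find(6) -> no change; set of 6 is {6}
Step 11: find(2) -> no change; set of 2 is {2, 5}
Step 12: find(4) -> no change; set of 4 is {4}
Component of 2: {2, 5}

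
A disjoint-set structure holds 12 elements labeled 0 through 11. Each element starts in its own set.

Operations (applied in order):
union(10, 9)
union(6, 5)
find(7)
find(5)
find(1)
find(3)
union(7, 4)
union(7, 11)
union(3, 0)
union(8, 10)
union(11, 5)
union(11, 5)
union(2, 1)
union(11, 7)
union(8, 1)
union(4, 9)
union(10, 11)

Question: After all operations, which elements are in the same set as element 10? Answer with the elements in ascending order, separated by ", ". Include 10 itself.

Answer: 1, 2, 4, 5, 6, 7, 8, 9, 10, 11

Derivation:
Step 1: union(10, 9) -> merged; set of 10 now {9, 10}
Step 2: union(6, 5) -> merged; set of 6 now {5, 6}
Step 3: find(7) -> no change; set of 7 is {7}
Step 4: find(5) -> no change; set of 5 is {5, 6}
Step 5: find(1) -> no change; set of 1 is {1}
Step 6: find(3) -> no change; set of 3 is {3}
Step 7: union(7, 4) -> merged; set of 7 now {4, 7}
Step 8: union(7, 11) -> merged; set of 7 now {4, 7, 11}
Step 9: union(3, 0) -> merged; set of 3 now {0, 3}
Step 10: union(8, 10) -> merged; set of 8 now {8, 9, 10}
Step 11: union(11, 5) -> merged; set of 11 now {4, 5, 6, 7, 11}
Step 12: union(11, 5) -> already same set; set of 11 now {4, 5, 6, 7, 11}
Step 13: union(2, 1) -> merged; set of 2 now {1, 2}
Step 14: union(11, 7) -> already same set; set of 11 now {4, 5, 6, 7, 11}
Step 15: union(8, 1) -> merged; set of 8 now {1, 2, 8, 9, 10}
Step 16: union(4, 9) -> merged; set of 4 now {1, 2, 4, 5, 6, 7, 8, 9, 10, 11}
Step 17: union(10, 11) -> already same set; set of 10 now {1, 2, 4, 5, 6, 7, 8, 9, 10, 11}
Component of 10: {1, 2, 4, 5, 6, 7, 8, 9, 10, 11}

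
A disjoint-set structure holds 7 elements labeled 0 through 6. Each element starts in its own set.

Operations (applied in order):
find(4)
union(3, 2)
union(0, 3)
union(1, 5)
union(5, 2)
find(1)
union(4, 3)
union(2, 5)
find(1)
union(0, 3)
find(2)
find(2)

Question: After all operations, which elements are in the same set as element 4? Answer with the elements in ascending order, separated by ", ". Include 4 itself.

Answer: 0, 1, 2, 3, 4, 5

Derivation:
Step 1: find(4) -> no change; set of 4 is {4}
Step 2: union(3, 2) -> merged; set of 3 now {2, 3}
Step 3: union(0, 3) -> merged; set of 0 now {0, 2, 3}
Step 4: union(1, 5) -> merged; set of 1 now {1, 5}
Step 5: union(5, 2) -> merged; set of 5 now {0, 1, 2, 3, 5}
Step 6: find(1) -> no change; set of 1 is {0, 1, 2, 3, 5}
Step 7: union(4, 3) -> merged; set of 4 now {0, 1, 2, 3, 4, 5}
Step 8: union(2, 5) -> already same set; set of 2 now {0, 1, 2, 3, 4, 5}
Step 9: find(1) -> no change; set of 1 is {0, 1, 2, 3, 4, 5}
Step 10: union(0, 3) -> already same set; set of 0 now {0, 1, 2, 3, 4, 5}
Step 11: find(2) -> no change; set of 2 is {0, 1, 2, 3, 4, 5}
Step 12: find(2) -> no change; set of 2 is {0, 1, 2, 3, 4, 5}
Component of 4: {0, 1, 2, 3, 4, 5}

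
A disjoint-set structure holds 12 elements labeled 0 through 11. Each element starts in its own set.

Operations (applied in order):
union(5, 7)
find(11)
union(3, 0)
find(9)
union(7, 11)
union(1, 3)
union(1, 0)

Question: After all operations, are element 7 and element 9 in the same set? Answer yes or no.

Step 1: union(5, 7) -> merged; set of 5 now {5, 7}
Step 2: find(11) -> no change; set of 11 is {11}
Step 3: union(3, 0) -> merged; set of 3 now {0, 3}
Step 4: find(9) -> no change; set of 9 is {9}
Step 5: union(7, 11) -> merged; set of 7 now {5, 7, 11}
Step 6: union(1, 3) -> merged; set of 1 now {0, 1, 3}
Step 7: union(1, 0) -> already same set; set of 1 now {0, 1, 3}
Set of 7: {5, 7, 11}; 9 is not a member.

Answer: no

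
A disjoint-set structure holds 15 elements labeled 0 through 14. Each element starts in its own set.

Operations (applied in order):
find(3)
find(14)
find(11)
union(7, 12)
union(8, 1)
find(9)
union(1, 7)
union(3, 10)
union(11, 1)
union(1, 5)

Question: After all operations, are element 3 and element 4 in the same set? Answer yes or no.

Answer: no

Derivation:
Step 1: find(3) -> no change; set of 3 is {3}
Step 2: find(14) -> no change; set of 14 is {14}
Step 3: find(11) -> no change; set of 11 is {11}
Step 4: union(7, 12) -> merged; set of 7 now {7, 12}
Step 5: union(8, 1) -> merged; set of 8 now {1, 8}
Step 6: find(9) -> no change; set of 9 is {9}
Step 7: union(1, 7) -> merged; set of 1 now {1, 7, 8, 12}
Step 8: union(3, 10) -> merged; set of 3 now {3, 10}
Step 9: union(11, 1) -> merged; set of 11 now {1, 7, 8, 11, 12}
Step 10: union(1, 5) -> merged; set of 1 now {1, 5, 7, 8, 11, 12}
Set of 3: {3, 10}; 4 is not a member.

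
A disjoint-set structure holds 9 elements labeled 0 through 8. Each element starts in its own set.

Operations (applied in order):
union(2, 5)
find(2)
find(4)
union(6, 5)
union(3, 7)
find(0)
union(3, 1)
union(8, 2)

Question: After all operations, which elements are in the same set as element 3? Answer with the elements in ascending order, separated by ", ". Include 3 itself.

Answer: 1, 3, 7

Derivation:
Step 1: union(2, 5) -> merged; set of 2 now {2, 5}
Step 2: find(2) -> no change; set of 2 is {2, 5}
Step 3: find(4) -> no change; set of 4 is {4}
Step 4: union(6, 5) -> merged; set of 6 now {2, 5, 6}
Step 5: union(3, 7) -> merged; set of 3 now {3, 7}
Step 6: find(0) -> no change; set of 0 is {0}
Step 7: union(3, 1) -> merged; set of 3 now {1, 3, 7}
Step 8: union(8, 2) -> merged; set of 8 now {2, 5, 6, 8}
Component of 3: {1, 3, 7}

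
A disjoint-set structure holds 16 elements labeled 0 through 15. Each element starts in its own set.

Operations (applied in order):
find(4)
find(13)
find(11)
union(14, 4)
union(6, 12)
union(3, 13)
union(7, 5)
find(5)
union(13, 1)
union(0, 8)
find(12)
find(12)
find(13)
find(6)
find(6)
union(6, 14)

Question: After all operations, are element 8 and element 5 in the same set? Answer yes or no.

Step 1: find(4) -> no change; set of 4 is {4}
Step 2: find(13) -> no change; set of 13 is {13}
Step 3: find(11) -> no change; set of 11 is {11}
Step 4: union(14, 4) -> merged; set of 14 now {4, 14}
Step 5: union(6, 12) -> merged; set of 6 now {6, 12}
Step 6: union(3, 13) -> merged; set of 3 now {3, 13}
Step 7: union(7, 5) -> merged; set of 7 now {5, 7}
Step 8: find(5) -> no change; set of 5 is {5, 7}
Step 9: union(13, 1) -> merged; set of 13 now {1, 3, 13}
Step 10: union(0, 8) -> merged; set of 0 now {0, 8}
Step 11: find(12) -> no change; set of 12 is {6, 12}
Step 12: find(12) -> no change; set of 12 is {6, 12}
Step 13: find(13) -> no change; set of 13 is {1, 3, 13}
Step 14: find(6) -> no change; set of 6 is {6, 12}
Step 15: find(6) -> no change; set of 6 is {6, 12}
Step 16: union(6, 14) -> merged; set of 6 now {4, 6, 12, 14}
Set of 8: {0, 8}; 5 is not a member.

Answer: no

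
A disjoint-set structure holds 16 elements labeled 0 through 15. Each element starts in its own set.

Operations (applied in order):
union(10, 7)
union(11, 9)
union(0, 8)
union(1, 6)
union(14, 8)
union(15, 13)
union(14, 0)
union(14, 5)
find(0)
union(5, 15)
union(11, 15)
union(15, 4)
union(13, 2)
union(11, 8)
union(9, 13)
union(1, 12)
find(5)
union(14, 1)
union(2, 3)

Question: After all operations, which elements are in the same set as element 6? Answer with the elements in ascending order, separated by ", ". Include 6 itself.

Step 1: union(10, 7) -> merged; set of 10 now {7, 10}
Step 2: union(11, 9) -> merged; set of 11 now {9, 11}
Step 3: union(0, 8) -> merged; set of 0 now {0, 8}
Step 4: union(1, 6) -> merged; set of 1 now {1, 6}
Step 5: union(14, 8) -> merged; set of 14 now {0, 8, 14}
Step 6: union(15, 13) -> merged; set of 15 now {13, 15}
Step 7: union(14, 0) -> already same set; set of 14 now {0, 8, 14}
Step 8: union(14, 5) -> merged; set of 14 now {0, 5, 8, 14}
Step 9: find(0) -> no change; set of 0 is {0, 5, 8, 14}
Step 10: union(5, 15) -> merged; set of 5 now {0, 5, 8, 13, 14, 15}
Step 11: union(11, 15) -> merged; set of 11 now {0, 5, 8, 9, 11, 13, 14, 15}
Step 12: union(15, 4) -> merged; set of 15 now {0, 4, 5, 8, 9, 11, 13, 14, 15}
Step 13: union(13, 2) -> merged; set of 13 now {0, 2, 4, 5, 8, 9, 11, 13, 14, 15}
Step 14: union(11, 8) -> already same set; set of 11 now {0, 2, 4, 5, 8, 9, 11, 13, 14, 15}
Step 15: union(9, 13) -> already same set; set of 9 now {0, 2, 4, 5, 8, 9, 11, 13, 14, 15}
Step 16: union(1, 12) -> merged; set of 1 now {1, 6, 12}
Step 17: find(5) -> no change; set of 5 is {0, 2, 4, 5, 8, 9, 11, 13, 14, 15}
Step 18: union(14, 1) -> merged; set of 14 now {0, 1, 2, 4, 5, 6, 8, 9, 11, 12, 13, 14, 15}
Step 19: union(2, 3) -> merged; set of 2 now {0, 1, 2, 3, 4, 5, 6, 8, 9, 11, 12, 13, 14, 15}
Component of 6: {0, 1, 2, 3, 4, 5, 6, 8, 9, 11, 12, 13, 14, 15}

Answer: 0, 1, 2, 3, 4, 5, 6, 8, 9, 11, 12, 13, 14, 15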